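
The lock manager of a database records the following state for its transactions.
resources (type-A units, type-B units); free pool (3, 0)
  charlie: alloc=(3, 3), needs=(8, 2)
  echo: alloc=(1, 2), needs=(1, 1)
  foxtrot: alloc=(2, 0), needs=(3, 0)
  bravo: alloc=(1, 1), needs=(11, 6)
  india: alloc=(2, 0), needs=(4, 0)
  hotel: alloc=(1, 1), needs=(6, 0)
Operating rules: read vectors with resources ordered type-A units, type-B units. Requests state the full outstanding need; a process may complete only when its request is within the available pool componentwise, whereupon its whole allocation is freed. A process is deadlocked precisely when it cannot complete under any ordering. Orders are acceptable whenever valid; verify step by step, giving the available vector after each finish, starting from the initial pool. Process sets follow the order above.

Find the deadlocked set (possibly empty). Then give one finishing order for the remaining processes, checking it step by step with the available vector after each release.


Nothing here is deadlocked.
Key observation: the pool covers foxtrot at once, and every later process fits after earlier releases.
One completion order for the rest: foxtrot, india, hotel, echo, charlie, bravo. Verifying each step:
  pool = (3, 0)
  run foxtrot (needs (3, 0), free (3, 0)); after release of (2, 0) the pool is (5, 0)
  run india (needs (4, 0), free (5, 0)); after release of (2, 0) the pool is (7, 0)
  run hotel (needs (6, 0), free (7, 0)); after release of (1, 1) the pool is (8, 1)
  run echo (needs (1, 1), free (8, 1)); after release of (1, 2) the pool is (9, 3)
  run charlie (needs (8, 2), free (9, 3)); after release of (3, 3) the pool is (12, 6)
  run bravo (needs (11, 6), free (12, 6)); after release of (1, 1) the pool is (13, 7)


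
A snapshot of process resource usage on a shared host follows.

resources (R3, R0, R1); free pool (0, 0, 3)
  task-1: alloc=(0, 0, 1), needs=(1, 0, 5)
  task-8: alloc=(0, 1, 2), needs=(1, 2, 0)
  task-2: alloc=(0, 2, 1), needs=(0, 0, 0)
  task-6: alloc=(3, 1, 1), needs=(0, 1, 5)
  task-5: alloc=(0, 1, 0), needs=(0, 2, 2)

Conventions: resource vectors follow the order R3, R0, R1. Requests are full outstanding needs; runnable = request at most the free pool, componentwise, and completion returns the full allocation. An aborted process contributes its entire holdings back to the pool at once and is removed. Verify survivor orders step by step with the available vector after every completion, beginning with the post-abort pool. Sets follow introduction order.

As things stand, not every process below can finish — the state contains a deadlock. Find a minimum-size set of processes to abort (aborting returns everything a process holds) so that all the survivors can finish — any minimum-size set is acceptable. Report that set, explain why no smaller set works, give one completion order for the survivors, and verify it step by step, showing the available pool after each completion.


Abort task-1.
Key observation: task-6 was stuck for good until task-1 gave back (0, 0, 1); in the order shown it finishes at step 2.
Why nothing smaller works: aborting no one leaves the state deadlocked as given.
The survivors complete as task-2, task-6, task-5, task-8. Check, step by step (starting from the post-abort pool):
  pool = (0, 0, 4)
  run task-2 (needs (0, 0, 0), free (0, 0, 4)); after release of (0, 2, 1) the pool is (0, 2, 5)
  run task-6 (needs (0, 1, 5), free (0, 2, 5)); after release of (3, 1, 1) the pool is (3, 3, 6)
  run task-5 (needs (0, 2, 2), free (3, 3, 6)); after release of (0, 1, 0) the pool is (3, 4, 6)
  run task-8 (needs (1, 2, 0), free (3, 4, 6)); after release of (0, 1, 2) the pool is (3, 5, 8)


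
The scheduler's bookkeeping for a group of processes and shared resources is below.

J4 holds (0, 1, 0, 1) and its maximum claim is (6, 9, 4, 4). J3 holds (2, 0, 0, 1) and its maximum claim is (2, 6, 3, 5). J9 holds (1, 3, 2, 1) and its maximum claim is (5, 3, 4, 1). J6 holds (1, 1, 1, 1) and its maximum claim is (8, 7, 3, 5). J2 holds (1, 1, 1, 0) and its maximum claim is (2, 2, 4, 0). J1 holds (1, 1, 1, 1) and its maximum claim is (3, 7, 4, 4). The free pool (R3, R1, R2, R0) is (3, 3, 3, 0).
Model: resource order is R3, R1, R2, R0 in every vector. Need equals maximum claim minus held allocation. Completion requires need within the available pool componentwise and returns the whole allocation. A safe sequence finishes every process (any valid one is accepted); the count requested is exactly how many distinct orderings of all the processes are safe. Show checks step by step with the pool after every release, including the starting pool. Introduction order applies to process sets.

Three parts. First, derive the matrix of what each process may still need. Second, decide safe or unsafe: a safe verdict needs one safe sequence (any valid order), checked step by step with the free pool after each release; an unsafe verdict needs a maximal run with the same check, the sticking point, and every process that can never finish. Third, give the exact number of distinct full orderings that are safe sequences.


(1) Remaining need (order R3, R1, R2, R0):
  J4: (6, 8, 4, 3)
  J3: (0, 6, 3, 4)
  J9: (4, 0, 2, 0)
  J6: (7, 6, 2, 4)
  J2: (1, 1, 3, 0)
  J1: (2, 6, 3, 3)
(2) UNSAFE — no complete ordering exists.
Key observation: the pool after J2, J9 is (5, 7, 6, 1); every surviving request exceeds it in R0, so progress ends there.
The run J2, J9 cannot be extended any further. Verifying each step:
  pool = (3, 3, 3, 0)
  J2: need (1, 1, 3, 0) fits (3, 3, 3, 0); releases (1, 1, 1, 0), pool now (4, 4, 4, 0)
  J9: need (4, 0, 2, 0) fits (4, 4, 4, 0); releases (1, 3, 2, 1), pool now (5, 7, 6, 1)
  J4 cannot run: need (6, 8, 4, 3) vs free (5, 7, 6, 1) (insufficient R3, R1 and R0)
  J3 cannot run: need (0, 6, 3, 4) vs free (5, 7, 6, 1) (insufficient R0)
  J6 cannot run: need (7, 6, 2, 4) vs free (5, 7, 6, 1) (insufficient R3 and R0)
  J1 cannot run: need (2, 6, 3, 3) vs free (5, 7, 6, 1) (insufficient R0)
Never able to finish: J4, J3, J6 and J1.
(3) The exact count: 0 of the possible complete orderings are safe sequences.


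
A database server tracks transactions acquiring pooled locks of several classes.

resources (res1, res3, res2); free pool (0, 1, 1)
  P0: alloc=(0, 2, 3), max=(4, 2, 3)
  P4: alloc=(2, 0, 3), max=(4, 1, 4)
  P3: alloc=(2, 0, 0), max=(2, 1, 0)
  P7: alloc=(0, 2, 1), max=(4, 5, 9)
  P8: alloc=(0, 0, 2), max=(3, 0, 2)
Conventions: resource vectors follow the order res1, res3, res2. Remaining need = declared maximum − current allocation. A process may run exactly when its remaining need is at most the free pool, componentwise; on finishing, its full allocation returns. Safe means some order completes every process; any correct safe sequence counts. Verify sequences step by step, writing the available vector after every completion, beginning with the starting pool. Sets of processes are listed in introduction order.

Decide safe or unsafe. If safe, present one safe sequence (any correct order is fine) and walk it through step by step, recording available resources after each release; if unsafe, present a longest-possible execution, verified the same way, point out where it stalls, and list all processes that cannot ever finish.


SAFE — a valid safe sequence is P3, P4, P8, P0, P7.
Key observation: the first exact fit in this order is P3 — it needs (0, 1, 0) with (0, 1, 1) free, meeting a requested resource to the last unit.
Walking it through:
  pool = (0, 1, 1)
  run P3 (needs (0, 1, 0), free (0, 1, 1)); after release of (2, 0, 0) the pool is (2, 1, 1)
  run P4 (needs (2, 1, 1), free (2, 1, 1)); after release of (2, 0, 3) the pool is (4, 1, 4)
  run P8 (needs (3, 0, 0), free (4, 1, 4)); after release of (0, 0, 2) the pool is (4, 1, 6)
  run P0 (needs (4, 0, 0), free (4, 1, 6)); after release of (0, 2, 3) the pool is (4, 3, 9)
  run P7 (needs (4, 3, 8), free (4, 3, 9)); after release of (0, 2, 1) the pool is (4, 5, 10)


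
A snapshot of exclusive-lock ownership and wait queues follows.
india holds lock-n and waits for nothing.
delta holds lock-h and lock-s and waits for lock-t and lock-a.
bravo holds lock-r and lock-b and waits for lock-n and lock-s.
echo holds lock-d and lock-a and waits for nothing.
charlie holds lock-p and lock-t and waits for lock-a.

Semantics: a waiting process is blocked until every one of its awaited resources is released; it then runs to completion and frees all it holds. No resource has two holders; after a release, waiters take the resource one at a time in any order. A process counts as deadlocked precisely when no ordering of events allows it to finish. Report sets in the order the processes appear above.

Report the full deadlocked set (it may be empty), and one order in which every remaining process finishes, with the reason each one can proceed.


Nothing here is deadlocked.
Key observation: all waits point, directly or indirectly, at processes that can finish, so nothing is permanently blocked.
One completion order for the rest: echo, charlie, india, delta, bravo.
Walking it through:
  echo waits on nothing -> runs at once and releases lock-d and lock-a
  charlie: everything it awaited (lock-a) is free; runs, freeing lock-p and lock-t
  india waits on nothing -> runs at once and releases lock-n
  delta: everything it awaited (lock-t and lock-a) is free; runs, freeing lock-h and lock-s
  bravo: everything it awaited (lock-n and lock-s) is free; runs, freeing lock-r and lock-b


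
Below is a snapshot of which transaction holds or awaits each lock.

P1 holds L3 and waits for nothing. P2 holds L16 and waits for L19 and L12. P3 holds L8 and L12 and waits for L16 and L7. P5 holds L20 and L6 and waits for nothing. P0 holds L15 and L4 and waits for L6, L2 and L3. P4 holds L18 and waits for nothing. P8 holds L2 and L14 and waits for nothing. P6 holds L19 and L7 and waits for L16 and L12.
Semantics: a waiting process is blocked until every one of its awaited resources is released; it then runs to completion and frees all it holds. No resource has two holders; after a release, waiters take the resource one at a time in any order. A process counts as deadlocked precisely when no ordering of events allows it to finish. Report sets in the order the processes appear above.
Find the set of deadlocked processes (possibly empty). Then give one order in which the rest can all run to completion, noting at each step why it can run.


Deadlocked set: P2, P3 and P6.
Key observation: the loop P2 -> P3 -> P2 blocks itself forever; P6 is caught in further circular waits.
The rest can finish in the order P1, P8, P4, P5, P0.
Check, step by step:
  run P1 (it waits on nothing); releases L3
  run P8 (it waits on nothing); releases L2 and L14
  run P4 (it waits on nothing); releases L18
  run P5 (it waits on nothing); releases L20 and L6
  P0 waits on L6, L2 and L3 — all released -> runs and releases L15 and L4


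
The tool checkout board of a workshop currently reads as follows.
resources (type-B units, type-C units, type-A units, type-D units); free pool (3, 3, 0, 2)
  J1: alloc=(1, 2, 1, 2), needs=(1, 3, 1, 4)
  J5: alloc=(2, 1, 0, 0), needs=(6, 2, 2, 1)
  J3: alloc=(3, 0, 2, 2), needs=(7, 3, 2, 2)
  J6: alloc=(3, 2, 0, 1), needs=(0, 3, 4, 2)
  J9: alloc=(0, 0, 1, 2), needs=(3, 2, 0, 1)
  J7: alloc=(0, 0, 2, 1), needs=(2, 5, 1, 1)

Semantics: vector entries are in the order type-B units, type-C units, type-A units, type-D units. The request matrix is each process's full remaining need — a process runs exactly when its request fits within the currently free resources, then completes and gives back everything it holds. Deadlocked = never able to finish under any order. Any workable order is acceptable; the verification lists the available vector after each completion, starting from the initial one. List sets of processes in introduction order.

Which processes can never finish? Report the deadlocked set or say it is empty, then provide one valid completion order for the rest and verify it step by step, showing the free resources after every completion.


No process is deadlocked.
Key observation: J9 leads a chain of completions in which each release enables another process.
A valid finishing order for the others: J9, J1, J7, J6, J3, J5. Check, step by step:
  pool = (3, 3, 0, 2)
  J9: need (3, 2, 0, 1) fits (3, 3, 0, 2); releases (0, 0, 1, 2), pool now (3, 3, 1, 4)
  J1: need (1, 3, 1, 4) fits (3, 3, 1, 4); releases (1, 2, 1, 2), pool now (4, 5, 2, 6)
  J7: need (2, 5, 1, 1) fits (4, 5, 2, 6); releases (0, 0, 2, 1), pool now (4, 5, 4, 7)
  J6: need (0, 3, 4, 2) fits (4, 5, 4, 7); releases (3, 2, 0, 1), pool now (7, 7, 4, 8)
  J3: need (7, 3, 2, 2) fits (7, 7, 4, 8); releases (3, 0, 2, 2), pool now (10, 7, 6, 10)
  J5: need (6, 2, 2, 1) fits (10, 7, 6, 10); releases (2, 1, 0, 0), pool now (12, 8, 6, 10)


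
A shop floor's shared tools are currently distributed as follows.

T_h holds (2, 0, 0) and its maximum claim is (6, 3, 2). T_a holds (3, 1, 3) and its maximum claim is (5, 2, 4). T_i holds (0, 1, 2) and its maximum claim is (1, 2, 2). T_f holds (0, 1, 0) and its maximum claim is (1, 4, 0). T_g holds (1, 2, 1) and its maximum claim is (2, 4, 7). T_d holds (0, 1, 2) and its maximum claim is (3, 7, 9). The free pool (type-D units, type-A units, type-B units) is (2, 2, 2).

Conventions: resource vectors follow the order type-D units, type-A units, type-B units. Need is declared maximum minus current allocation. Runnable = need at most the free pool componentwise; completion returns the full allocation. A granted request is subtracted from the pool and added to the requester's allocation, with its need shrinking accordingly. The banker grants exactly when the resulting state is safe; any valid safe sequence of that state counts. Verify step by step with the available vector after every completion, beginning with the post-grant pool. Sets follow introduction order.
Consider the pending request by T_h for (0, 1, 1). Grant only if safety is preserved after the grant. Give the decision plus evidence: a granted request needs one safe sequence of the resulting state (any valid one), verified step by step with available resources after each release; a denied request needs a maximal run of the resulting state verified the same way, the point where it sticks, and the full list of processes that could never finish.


GRANT. The post-grant state is safe; one safe sequence: T_i, T_a, T_g, T_h, T_f, T_d.
Key observation: even at the reduced pool (2, 1, 1), T_i fits immediately, so safety survives the grant.
Step-by-step check of the post-grant state:
  pool = (2, 1, 1)
  T_i: need (1, 1, 0) fits (2, 1, 1); releases (0, 1, 2), pool now (2, 2, 3)
  T_a: need (2, 1, 1) fits (2, 2, 3); releases (3, 1, 3), pool now (5, 3, 6)
  T_g: need (1, 2, 6) fits (5, 3, 6); releases (1, 2, 1), pool now (6, 5, 7)
  T_h: need (4, 2, 1) fits (6, 5, 7); releases (2, 1, 1), pool now (8, 6, 8)
  T_f: need (1, 3, 0) fits (8, 6, 8); releases (0, 1, 0), pool now (8, 7, 8)
  T_d: need (3, 6, 7) fits (8, 7, 8); releases (0, 1, 2), pool now (8, 8, 10)


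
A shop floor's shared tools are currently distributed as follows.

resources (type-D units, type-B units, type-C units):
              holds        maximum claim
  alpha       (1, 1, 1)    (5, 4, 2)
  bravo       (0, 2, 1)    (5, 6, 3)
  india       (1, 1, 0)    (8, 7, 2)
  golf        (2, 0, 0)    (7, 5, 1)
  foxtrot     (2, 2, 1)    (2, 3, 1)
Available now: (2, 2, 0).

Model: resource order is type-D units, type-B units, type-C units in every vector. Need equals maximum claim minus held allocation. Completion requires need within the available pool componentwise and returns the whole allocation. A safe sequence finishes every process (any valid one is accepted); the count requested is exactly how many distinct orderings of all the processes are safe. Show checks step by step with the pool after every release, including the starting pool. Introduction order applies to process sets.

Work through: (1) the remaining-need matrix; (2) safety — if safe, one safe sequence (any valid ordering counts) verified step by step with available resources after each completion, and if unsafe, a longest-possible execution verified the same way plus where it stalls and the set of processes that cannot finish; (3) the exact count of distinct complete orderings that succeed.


(1) Outstanding need per process (order type-D units, type-B units, type-C units):
  alpha: (4, 3, 1)
  bravo: (5, 4, 2)
  india: (7, 6, 2)
  golf: (5, 5, 1)
  foxtrot: (0, 1, 0)
(2) The state is SAFE; one workable sequence: foxtrot, alpha, bravo, golf, india.
Key observation: at alpha the run first touches a limit — (4, 3, 1) against (4, 4, 1), exact on a resource it actually requests.
Walking it through:
  pool = (2, 2, 0)
  foxtrot needs (0, 1, 0) <= (2, 2, 0) -> finishes; pool += (2, 2, 1) = (4, 4, 1)
  alpha needs (4, 3, 1) <= (4, 4, 1) -> finishes; pool += (1, 1, 1) = (5, 5, 2)
  bravo needs (5, 4, 2) <= (5, 5, 2) -> finishes; pool += (0, 2, 1) = (5, 7, 3)
  golf needs (5, 5, 1) <= (5, 7, 3) -> finishes; pool += (2, 0, 0) = (7, 7, 3)
  india needs (7, 6, 2) <= (7, 7, 3) -> finishes; pool += (1, 1, 0) = (8, 8, 3)
(3) The exact count: 2 of the possible complete orderings are safe sequences.


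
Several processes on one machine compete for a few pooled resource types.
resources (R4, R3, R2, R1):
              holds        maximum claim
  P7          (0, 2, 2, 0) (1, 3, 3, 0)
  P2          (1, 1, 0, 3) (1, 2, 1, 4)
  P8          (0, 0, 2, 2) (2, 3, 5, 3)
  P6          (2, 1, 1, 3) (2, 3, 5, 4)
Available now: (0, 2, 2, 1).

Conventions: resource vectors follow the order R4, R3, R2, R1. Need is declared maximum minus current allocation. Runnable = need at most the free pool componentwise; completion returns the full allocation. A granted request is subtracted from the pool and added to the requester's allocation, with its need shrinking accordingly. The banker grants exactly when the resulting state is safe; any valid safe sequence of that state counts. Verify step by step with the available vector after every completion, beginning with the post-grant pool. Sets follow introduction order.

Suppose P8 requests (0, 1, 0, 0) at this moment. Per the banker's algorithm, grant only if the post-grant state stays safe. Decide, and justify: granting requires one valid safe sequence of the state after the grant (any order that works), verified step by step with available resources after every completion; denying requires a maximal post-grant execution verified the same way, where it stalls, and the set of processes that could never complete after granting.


GRANT. The post-grant state is safe; one safe sequence: P2, P7, P6, P8.
Key observation: after the grant the pool drops to (0, 1, 2, 1), which still lets P2 finish first and unwind the rest.
Step-by-step check of the post-grant state:
  pool = (0, 1, 2, 1)
  P2 needs (0, 1, 1, 1) <= (0, 1, 2, 1) -> finishes; pool += (1, 1, 0, 3) = (1, 2, 2, 4)
  P7 needs (1, 1, 1, 0) <= (1, 2, 2, 4) -> finishes; pool += (0, 2, 2, 0) = (1, 4, 4, 4)
  P6 needs (0, 2, 4, 1) <= (1, 4, 4, 4) -> finishes; pool += (2, 1, 1, 3) = (3, 5, 5, 7)
  P8 needs (2, 2, 3, 1) <= (3, 5, 5, 7) -> finishes; pool += (0, 1, 2, 2) = (3, 6, 7, 9)


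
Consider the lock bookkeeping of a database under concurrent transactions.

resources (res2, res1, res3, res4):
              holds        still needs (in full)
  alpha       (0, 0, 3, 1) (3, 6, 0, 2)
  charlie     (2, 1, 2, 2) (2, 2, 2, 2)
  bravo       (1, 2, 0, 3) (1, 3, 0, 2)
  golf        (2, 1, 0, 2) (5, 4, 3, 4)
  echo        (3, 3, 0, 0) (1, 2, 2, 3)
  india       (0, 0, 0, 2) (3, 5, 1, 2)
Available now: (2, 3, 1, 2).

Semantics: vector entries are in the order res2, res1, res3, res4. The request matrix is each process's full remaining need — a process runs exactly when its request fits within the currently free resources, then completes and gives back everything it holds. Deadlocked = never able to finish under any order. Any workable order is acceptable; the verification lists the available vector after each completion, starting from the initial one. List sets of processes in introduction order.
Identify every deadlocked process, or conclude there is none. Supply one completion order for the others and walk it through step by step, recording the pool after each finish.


Deadlocked set: alpha, charlie, golf and echo.
Key observation: after bravo, india the pool peaks at (3, 5, 1, 7), and each blocked process is short somewhere: alpha on res1; charlie on res3; golf on res2, res3; echo on res3.
One completion order for the rest: bravo, india. Verifying each step:
  pool = (2, 3, 1, 2)
  bravo: need (1, 3, 0, 2) fits (2, 3, 1, 2); releases (1, 2, 0, 3), pool now (3, 5, 1, 5)
  india: need (3, 5, 1, 2) fits (3, 5, 1, 5); releases (0, 0, 0, 2), pool now (3, 5, 1, 7)
None of the blocked processes ever fits:
  alpha still needs (3, 6, 0, 2) but only (3, 5, 1, 7) is free — short on res1
  charlie still needs (2, 2, 2, 2) but only (3, 5, 1, 7) is free — short on res3
  golf still needs (5, 4, 3, 4) but only (3, 5, 1, 7) is free — short on res2 and res3
  echo still needs (1, 2, 2, 3) but only (3, 5, 1, 7) is free — short on res3


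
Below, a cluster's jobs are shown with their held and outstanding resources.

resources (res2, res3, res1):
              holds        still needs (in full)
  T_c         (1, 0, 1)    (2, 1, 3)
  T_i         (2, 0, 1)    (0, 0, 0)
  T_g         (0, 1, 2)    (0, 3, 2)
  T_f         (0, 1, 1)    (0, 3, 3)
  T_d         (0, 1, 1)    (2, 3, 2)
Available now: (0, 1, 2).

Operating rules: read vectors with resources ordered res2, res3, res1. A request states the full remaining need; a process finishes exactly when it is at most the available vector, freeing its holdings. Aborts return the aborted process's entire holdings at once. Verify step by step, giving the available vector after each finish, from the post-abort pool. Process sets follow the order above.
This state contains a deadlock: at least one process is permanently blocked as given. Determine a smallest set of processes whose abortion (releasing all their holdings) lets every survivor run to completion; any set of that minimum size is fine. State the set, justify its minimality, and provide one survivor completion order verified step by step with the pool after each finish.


Minimum abort set: T_g and T_d.
Key observation: the deadlocked T_f becomes finishable only because T_g and T_d released (0, 2, 3); it completes at step 2 below.
Minimality, checking each single-abort alternative: T_c alone leaves T_g blocked (short on res3); T_i alone leaves T_g blocked (short on res3); T_g alone leaves T_f blocked (short on res3); T_f alone leaves T_g blocked (short on res3); T_d alone leaves T_g blocked (short on res3).
One survivor order: T_i, T_f, T_c. Step-by-step check (post-abort pool first):
  pool = (0, 3, 5)
  T_i: need (0, 0, 0) fits (0, 3, 5); releases (2, 0, 1), pool now (2, 3, 6)
  T_f: need (0, 3, 3) fits (2, 3, 6); releases (0, 1, 1), pool now (2, 4, 7)
  T_c: need (2, 1, 3) fits (2, 4, 7); releases (1, 0, 1), pool now (3, 4, 8)


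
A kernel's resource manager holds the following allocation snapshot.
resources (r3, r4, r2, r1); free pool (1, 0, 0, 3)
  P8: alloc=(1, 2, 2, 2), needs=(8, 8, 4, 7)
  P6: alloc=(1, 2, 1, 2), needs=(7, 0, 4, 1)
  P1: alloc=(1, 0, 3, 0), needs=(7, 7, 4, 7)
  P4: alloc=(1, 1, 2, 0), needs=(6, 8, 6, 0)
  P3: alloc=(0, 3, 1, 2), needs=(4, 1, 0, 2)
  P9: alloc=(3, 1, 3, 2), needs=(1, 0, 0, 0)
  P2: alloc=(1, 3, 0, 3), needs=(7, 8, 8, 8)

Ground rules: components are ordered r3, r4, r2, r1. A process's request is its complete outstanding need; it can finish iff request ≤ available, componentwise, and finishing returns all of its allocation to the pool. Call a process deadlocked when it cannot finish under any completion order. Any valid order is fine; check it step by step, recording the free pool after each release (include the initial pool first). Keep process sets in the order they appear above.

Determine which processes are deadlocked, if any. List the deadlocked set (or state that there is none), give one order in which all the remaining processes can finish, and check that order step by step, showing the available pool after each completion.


Deadlocked set: P8, P6, P1, P4 and P2.
Key observation: P9, P3 can finish, but then (4, 4, 4, 7) is all there is, and the blocked group's r3 demands exceed it.
A valid finishing order for the others: P9, P3. Step-by-step check:
  pool = (1, 0, 0, 3)
  P9: need (1, 0, 0, 0) fits (1, 0, 0, 3); releases (3, 1, 3, 2), pool now (4, 1, 3, 5)
  P3: need (4, 1, 0, 2) fits (4, 1, 3, 5); releases (0, 3, 1, 2), pool now (4, 4, 4, 7)
The stuck group stays short no matter what:
  P8 still needs (8, 8, 4, 7) but only (4, 4, 4, 7) is free — short on r3 and r4
  P6 still needs (7, 0, 4, 1) but only (4, 4, 4, 7) is free — short on r3
  P1 still needs (7, 7, 4, 7) but only (4, 4, 4, 7) is free — short on r3 and r4
  P4 still needs (6, 8, 6, 0) but only (4, 4, 4, 7) is free — short on r3, r4 and r2
  P2 still needs (7, 8, 8, 8) but only (4, 4, 4, 7) is free — short on r3, r4, r2 and r1


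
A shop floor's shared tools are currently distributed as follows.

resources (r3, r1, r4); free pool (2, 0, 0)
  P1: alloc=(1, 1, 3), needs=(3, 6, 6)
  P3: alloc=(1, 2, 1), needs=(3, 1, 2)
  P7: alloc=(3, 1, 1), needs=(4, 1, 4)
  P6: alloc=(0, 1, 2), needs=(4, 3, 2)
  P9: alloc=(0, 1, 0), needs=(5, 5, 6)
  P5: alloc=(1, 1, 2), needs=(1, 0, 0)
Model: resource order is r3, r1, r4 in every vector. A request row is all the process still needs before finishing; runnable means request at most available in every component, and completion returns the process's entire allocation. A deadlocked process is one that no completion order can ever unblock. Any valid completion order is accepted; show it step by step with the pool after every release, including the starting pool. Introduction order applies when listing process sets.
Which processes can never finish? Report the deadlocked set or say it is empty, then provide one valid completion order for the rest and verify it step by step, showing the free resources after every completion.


No process is deadlocked.
Key observation: the pool covers P5 at once, and every later process fits after earlier releases.
The rest can finish in the order P5, P3, P6, P7, P9, P1. Verifying each step:
  pool = (2, 0, 0)
  P5: need (1, 0, 0) fits (2, 0, 0); releases (1, 1, 2), pool now (3, 1, 2)
  P3: need (3, 1, 2) fits (3, 1, 2); releases (1, 2, 1), pool now (4, 3, 3)
  P6: need (4, 3, 2) fits (4, 3, 3); releases (0, 1, 2), pool now (4, 4, 5)
  P7: need (4, 1, 4) fits (4, 4, 5); releases (3, 1, 1), pool now (7, 5, 6)
  P9: need (5, 5, 6) fits (7, 5, 6); releases (0, 1, 0), pool now (7, 6, 6)
  P1: need (3, 6, 6) fits (7, 6, 6); releases (1, 1, 3), pool now (8, 7, 9)


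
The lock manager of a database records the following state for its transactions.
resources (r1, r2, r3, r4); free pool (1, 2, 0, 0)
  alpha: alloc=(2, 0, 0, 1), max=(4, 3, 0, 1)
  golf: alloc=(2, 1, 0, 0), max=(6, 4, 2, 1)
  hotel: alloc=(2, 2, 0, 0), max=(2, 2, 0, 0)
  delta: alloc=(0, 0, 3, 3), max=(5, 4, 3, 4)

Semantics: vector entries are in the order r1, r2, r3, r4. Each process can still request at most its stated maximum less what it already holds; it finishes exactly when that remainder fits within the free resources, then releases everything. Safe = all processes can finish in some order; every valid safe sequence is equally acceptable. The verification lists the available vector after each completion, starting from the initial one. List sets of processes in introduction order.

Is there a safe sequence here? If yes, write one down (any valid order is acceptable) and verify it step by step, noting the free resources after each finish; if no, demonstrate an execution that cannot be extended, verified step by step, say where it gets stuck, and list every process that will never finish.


SAFE, for example via the order hotel, alpha, delta, golf.
Key observation: delta marks the first exact bind of the order: its need (5, 4, 0, 1) fits the free (5, 4, 0, 1) with zero slack on a requested resource.
Step-by-step check:
  pool = (1, 2, 0, 0)
  hotel needs (0, 0, 0, 0) <= (1, 2, 0, 0) -> finishes; pool += (2, 2, 0, 0) = (3, 4, 0, 0)
  alpha needs (2, 3, 0, 0) <= (3, 4, 0, 0) -> finishes; pool += (2, 0, 0, 1) = (5, 4, 0, 1)
  delta needs (5, 4, 0, 1) <= (5, 4, 0, 1) -> finishes; pool += (0, 0, 3, 3) = (5, 4, 3, 4)
  golf needs (4, 3, 2, 1) <= (5, 4, 3, 4) -> finishes; pool += (2, 1, 0, 0) = (7, 5, 3, 4)


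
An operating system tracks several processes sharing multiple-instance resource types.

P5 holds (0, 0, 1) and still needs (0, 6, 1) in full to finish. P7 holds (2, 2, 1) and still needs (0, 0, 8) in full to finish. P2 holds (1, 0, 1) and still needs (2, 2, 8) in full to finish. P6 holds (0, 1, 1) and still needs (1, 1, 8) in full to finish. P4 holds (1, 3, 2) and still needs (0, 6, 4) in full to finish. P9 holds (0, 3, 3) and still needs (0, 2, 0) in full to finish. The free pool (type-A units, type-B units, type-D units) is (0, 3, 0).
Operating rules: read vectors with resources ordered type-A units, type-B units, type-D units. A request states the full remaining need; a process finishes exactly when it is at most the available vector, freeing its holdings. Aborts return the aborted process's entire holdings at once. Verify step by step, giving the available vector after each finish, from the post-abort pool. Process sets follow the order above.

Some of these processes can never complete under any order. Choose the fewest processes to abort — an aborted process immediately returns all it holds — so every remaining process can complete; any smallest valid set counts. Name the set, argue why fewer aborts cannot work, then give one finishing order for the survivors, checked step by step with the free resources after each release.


The answer: abort P2 and P6.
Key observation: the returned (1, 1, 2) from P2 and P6 is what brings P7 — unrunnable before, under any order — into play at step 4.
No one abort is enough; case by case: P5 alone leaves P7 blocked (short on type-D units); P7 alone leaves P2 blocked (short on type-D units); P2 alone leaves P7 blocked (short on type-D units); P6 alone leaves P7 blocked (short on type-D units); P4 alone leaves P7 blocked (short on type-D units); P9 alone leaves P7 blocked (short on type-D units).
One survivor order: P9, P5, P4, P7. Verifying each step (post-abort pool first):
  pool = (1, 4, 2)
  run P9 (needs (0, 2, 0), free (1, 4, 2)); after release of (0, 3, 3) the pool is (1, 7, 5)
  run P5 (needs (0, 6, 1), free (1, 7, 5)); after release of (0, 0, 1) the pool is (1, 7, 6)
  run P4 (needs (0, 6, 4), free (1, 7, 6)); after release of (1, 3, 2) the pool is (2, 10, 8)
  run P7 (needs (0, 0, 8), free (2, 10, 8)); after release of (2, 2, 1) the pool is (4, 12, 9)


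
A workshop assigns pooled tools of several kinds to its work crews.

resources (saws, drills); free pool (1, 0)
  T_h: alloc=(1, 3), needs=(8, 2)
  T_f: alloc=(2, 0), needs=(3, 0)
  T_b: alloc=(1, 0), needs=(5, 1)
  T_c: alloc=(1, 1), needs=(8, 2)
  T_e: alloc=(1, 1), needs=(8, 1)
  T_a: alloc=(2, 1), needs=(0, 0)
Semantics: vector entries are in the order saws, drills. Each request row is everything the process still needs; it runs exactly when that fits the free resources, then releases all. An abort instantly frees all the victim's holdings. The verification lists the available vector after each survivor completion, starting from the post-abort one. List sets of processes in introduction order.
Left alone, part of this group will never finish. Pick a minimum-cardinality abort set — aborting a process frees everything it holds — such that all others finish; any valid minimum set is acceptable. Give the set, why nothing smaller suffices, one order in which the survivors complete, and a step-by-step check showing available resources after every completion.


Abort T_h and T_e.
Key observation: T_c could never have finished before the abort; with (2, 4) returned by T_h and T_e, it fits at step 4.
No one abort is enough; case by case: T_h alone leaves T_c blocked (short on saws); T_f alone leaves T_h blocked (short on saws and drills); T_b alone leaves T_h blocked (short on saws and drills); T_c alone leaves T_h blocked (short on saws); T_e alone leaves T_h blocked (short on saws); T_a alone leaves T_h blocked (short on saws and drills).
The survivors complete as T_a, T_f, T_b, T_c. Step-by-step check (starting from the post-abort pool):
  pool = (3, 4)
  T_a: need (0, 0) fits (3, 4); releases (2, 1), pool now (5, 5)
  T_f: need (3, 0) fits (5, 5); releases (2, 0), pool now (7, 5)
  T_b: need (5, 1) fits (7, 5); releases (1, 0), pool now (8, 5)
  T_c: need (8, 2) fits (8, 5); releases (1, 1), pool now (9, 6)


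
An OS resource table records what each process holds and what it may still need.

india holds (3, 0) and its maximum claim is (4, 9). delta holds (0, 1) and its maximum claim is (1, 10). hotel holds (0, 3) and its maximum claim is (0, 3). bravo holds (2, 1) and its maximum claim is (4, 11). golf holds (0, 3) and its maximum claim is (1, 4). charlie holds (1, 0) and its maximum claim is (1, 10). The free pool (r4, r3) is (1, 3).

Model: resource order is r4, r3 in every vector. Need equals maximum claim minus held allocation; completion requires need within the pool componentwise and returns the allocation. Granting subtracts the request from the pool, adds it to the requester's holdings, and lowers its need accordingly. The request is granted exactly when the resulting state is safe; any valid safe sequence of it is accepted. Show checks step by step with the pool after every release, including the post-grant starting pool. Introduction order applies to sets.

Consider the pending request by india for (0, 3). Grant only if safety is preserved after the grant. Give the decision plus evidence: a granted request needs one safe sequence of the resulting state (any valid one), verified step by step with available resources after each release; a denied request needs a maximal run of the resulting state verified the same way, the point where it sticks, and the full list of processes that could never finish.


GRANT. The post-grant state is safe; one safe sequence: hotel, golf, india, delta, bravo, charlie.
Key observation: the transfer keeps a workable pool ((1, 0)); hotel starts the safe sequence.
Step-by-step check of the post-grant state:
  pool = (1, 0)
  run hotel (needs (0, 0), free (1, 0)); after release of (0, 3) the pool is (1, 3)
  run golf (needs (1, 1), free (1, 3)); after release of (0, 3) the pool is (1, 6)
  run india (needs (1, 6), free (1, 6)); after release of (3, 3) the pool is (4, 9)
  run delta (needs (1, 9), free (4, 9)); after release of (0, 1) the pool is (4, 10)
  run bravo (needs (2, 10), free (4, 10)); after release of (2, 1) the pool is (6, 11)
  run charlie (needs (0, 10), free (6, 11)); after release of (1, 0) the pool is (7, 11)


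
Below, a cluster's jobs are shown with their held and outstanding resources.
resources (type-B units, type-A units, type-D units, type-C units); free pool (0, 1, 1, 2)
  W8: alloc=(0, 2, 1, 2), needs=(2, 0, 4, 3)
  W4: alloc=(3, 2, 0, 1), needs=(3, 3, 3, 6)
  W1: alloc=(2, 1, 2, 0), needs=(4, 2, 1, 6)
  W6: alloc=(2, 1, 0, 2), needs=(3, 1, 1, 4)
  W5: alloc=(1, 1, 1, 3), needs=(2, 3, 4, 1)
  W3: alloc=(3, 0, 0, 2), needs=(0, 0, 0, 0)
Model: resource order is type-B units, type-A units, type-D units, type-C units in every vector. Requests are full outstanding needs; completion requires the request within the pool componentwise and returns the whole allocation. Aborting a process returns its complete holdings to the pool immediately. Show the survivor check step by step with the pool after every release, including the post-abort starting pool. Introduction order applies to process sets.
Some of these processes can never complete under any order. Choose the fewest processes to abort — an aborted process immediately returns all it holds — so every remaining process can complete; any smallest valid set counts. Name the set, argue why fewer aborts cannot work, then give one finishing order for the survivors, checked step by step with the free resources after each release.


Abort W8.
Key observation: before aborting W8, W5 was permanently blocked — no order could ever run it; afterwards it completes at step 5.
No smaller set exists: with zero aborts the deadlock remains.
Survivors finish in the order: W3, W6, W1, W4, W5. Walking it through (pool after the aborts first):
  pool = (0, 3, 2, 4)
  run W3 (needs (0, 0, 0, 0), free (0, 3, 2, 4)); after release of (3, 0, 0, 2) the pool is (3, 3, 2, 6)
  run W6 (needs (3, 1, 1, 4), free (3, 3, 2, 6)); after release of (2, 1, 0, 2) the pool is (5, 4, 2, 8)
  run W1 (needs (4, 2, 1, 6), free (5, 4, 2, 8)); after release of (2, 1, 2, 0) the pool is (7, 5, 4, 8)
  run W4 (needs (3, 3, 3, 6), free (7, 5, 4, 8)); after release of (3, 2, 0, 1) the pool is (10, 7, 4, 9)
  run W5 (needs (2, 3, 4, 1), free (10, 7, 4, 9)); after release of (1, 1, 1, 3) the pool is (11, 8, 5, 12)


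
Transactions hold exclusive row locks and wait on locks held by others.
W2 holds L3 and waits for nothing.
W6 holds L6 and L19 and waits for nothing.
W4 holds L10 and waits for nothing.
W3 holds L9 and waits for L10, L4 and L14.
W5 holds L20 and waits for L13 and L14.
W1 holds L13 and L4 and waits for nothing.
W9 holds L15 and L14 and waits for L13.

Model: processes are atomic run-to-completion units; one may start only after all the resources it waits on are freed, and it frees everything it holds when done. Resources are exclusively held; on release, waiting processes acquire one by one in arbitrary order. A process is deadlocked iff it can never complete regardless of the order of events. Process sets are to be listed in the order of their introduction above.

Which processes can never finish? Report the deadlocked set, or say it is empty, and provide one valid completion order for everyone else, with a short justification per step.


The deadlocked set is empty.
Key observation: all waits point, directly or indirectly, at processes that can finish, so nothing is permanently blocked.
One completion order for the rest: W1, W9, W4, W6, W5, W3, W2.
Step-by-step check:
  run W1 (it waits on nothing); releases L13 and L4
  run W9 (all its waits — L13 — are resolved); releases L15 and L14
  run W4 (it waits on nothing); releases L10
  run W6 (it waits on nothing); releases L6 and L19
  run W5 (all its waits — L13 and L14 — are resolved); releases L20
  run W3 (all its waits — L10, L4 and L14 — are resolved); releases L9
  run W2 (it waits on nothing); releases L3


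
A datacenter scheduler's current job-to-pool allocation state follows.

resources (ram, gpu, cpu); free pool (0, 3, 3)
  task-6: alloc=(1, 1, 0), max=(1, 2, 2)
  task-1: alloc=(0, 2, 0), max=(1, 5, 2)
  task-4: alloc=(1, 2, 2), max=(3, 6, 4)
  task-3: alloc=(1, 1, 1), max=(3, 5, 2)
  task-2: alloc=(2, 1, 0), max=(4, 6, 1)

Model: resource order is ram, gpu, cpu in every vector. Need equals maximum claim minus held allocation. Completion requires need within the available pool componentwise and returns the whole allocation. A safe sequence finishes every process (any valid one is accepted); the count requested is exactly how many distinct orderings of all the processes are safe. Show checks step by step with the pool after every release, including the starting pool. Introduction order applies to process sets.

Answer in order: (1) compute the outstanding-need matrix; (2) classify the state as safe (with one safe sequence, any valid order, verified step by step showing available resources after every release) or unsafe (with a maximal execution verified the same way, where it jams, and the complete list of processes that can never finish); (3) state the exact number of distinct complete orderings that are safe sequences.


(1) Outstanding need per process (order ram, gpu, cpu):
  task-6: (0, 1, 2)
  task-1: (1, 3, 2)
  task-4: (2, 4, 2)
  task-3: (2, 4, 1)
  task-2: (2, 5, 1)
(2) The state is UNSAFE.
Key observation: even finishing task-6, task-1 leaves just (1, 6, 3) free — too little ram for any of the remaining processes.
Going as far as possible: task-6, task-1; after that, nothing fits. Verifying each step:
  pool = (0, 3, 3)
  task-6: need (0, 1, 2) fits (0, 3, 3); releases (1, 1, 0), pool now (1, 4, 3)
  task-1: need (1, 3, 2) fits (1, 4, 3); releases (0, 2, 0), pool now (1, 6, 3)
  task-4 cannot run: need (2, 4, 2) vs free (1, 6, 3) (insufficient ram)
  task-3 cannot run: need (2, 4, 1) vs free (1, 6, 3) (insufficient ram)
  task-2 cannot run: need (2, 5, 1) vs free (1, 6, 3) (insufficient ram)
Permanently blocked: task-4, task-3 and task-2.
(3) The exact count: 0 of the possible complete orderings are safe sequences.
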